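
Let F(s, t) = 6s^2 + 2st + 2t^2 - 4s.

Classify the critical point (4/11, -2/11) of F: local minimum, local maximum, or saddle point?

local minimum

The Hessian of F is constant: H = [[12, 2], [2, 4]].
det(H) = 12·4 − 2² = 44.
det(H) > 0 and tr(H) = 16 > 0, so H is positive definite and the point is a local minimum.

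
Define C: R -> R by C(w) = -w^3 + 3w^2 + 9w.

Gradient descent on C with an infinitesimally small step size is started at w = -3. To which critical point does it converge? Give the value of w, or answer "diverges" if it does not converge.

-1

C'(w) = -3(w - 3)(w + 1), so C'(-3) = -36.
Gradient descent moves in the -C' direction, i.e. w is increasing.
The nearest critical point in that direction is w = -1, where C'' = 12 > 0 (a local minimum). The iterate converges there.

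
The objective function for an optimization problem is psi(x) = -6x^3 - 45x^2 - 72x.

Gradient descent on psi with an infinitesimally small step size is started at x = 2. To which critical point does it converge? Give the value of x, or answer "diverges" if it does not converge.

diverges

psi'(x) = -18(x + 1)(x + 4), so psi'(2) = -324.
Gradient descent moves in the -psi' direction, i.e. x is increasing.
There is no critical point above x=2, and psi' keeps the same sign, so the iterate runs off to +∞.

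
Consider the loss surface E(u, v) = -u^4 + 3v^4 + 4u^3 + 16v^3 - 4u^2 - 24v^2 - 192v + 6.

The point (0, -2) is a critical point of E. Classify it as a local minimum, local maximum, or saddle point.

local maximum

The mixed partial ∂²E/∂u∂v is 0, so the Hessian at any point is diag(E_uu, E_vv) = diag(4(-3u^2 + 6u - 2), 12(3v^2 + 8v - 4)).
At (0, -2): H = diag(-8, -96).
Both eigenvalues are negative, so H is negative definite: a local maximum.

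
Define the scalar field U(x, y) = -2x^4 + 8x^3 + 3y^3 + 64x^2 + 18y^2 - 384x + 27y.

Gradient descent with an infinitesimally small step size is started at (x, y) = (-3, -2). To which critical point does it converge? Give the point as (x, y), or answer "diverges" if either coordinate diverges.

U is separable, so gradient descent decouples: x follows -∂U/∂x, y follows -∂U/∂y.
∂U/∂x = -8(x - 4)(x - 3)(x + 4); at x=-3 this is -336, so x increases.
∂U/∂y = 9(y + 1)(y + 3); at y=-2 this is -9, so y increases.
x converges to its nearest critical value 3 (a local min of the x-part); y converges to -1. The iterate converges to (3, -1).

(3, -1)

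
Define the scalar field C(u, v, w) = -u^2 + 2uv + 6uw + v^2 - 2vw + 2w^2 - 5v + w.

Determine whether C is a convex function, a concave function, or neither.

C is quadratic, so its Hessian is the constant matrix H = [[-2, 2, 6], [2, 2, -2], [6, -2, 4]].
Leading principal minors: -2, -8, -144.
Neither pattern holds ⇒ H is indefinite ⇒ neither convex nor concave.

neither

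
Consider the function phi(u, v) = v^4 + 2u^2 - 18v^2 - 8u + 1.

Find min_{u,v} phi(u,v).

phi(u,v) separates as P(u) + Q(v) + 1, so its minimum is min P + min Q + 1.
P'(u) = 4u - 8 vanishes at u ∈ {2}; Q'(v) = 4v(v - 3)(v + 3) vanishes at v ∈ {-3, 0, 3}.
Local minima of P (where P''>0): P(2)=-8. Local minima of Q: Q(-3)=-81, Q(3)=-81.
So the global minimum of phi is P(2) + Q(-3) + 1 = -8 − 81 + 1 = -88, attained at (2, -3).

-88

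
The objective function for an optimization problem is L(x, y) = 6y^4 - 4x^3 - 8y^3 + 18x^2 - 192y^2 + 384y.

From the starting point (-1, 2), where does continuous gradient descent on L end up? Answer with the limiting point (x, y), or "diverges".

L is separable, so gradient descent decouples: x follows -∂L/∂x, y follows -∂L/∂y.
∂L/∂x = -12x(x - 3); at x=-1 this is -48, so x increases.
∂L/∂y = 24(y - 4)(y - 1)(y + 4); at y=2 this is -288, so y increases.
x converges to its nearest critical value 0 (a local min of the x-part); y converges to 4. The iterate converges to (0, 4).

(0, 4)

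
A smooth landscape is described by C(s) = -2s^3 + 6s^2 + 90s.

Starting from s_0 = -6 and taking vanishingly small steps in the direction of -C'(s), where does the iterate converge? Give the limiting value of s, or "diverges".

C'(s) = -6(s - 5)(s + 3), so C'(-6) = -198.
Gradient descent moves in the -C' direction, i.e. s is increasing.
The nearest critical point in that direction is s = -3, where C'' = 48 > 0 (a local minimum). The iterate converges there.

-3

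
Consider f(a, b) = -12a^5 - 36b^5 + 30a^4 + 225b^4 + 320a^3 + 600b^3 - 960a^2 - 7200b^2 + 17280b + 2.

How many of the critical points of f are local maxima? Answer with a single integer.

f separates as a function of a plus a function of b, so ∇f=0 decouples.
∂f/∂a = -60a(a - 4)(a - 2)(a + 4) = 0 at a ∈ {-4, 0, 2, 4}; ∂f/∂b = -180(b - 4)(b - 3)(b - 2)(b + 4) = 0 at b ∈ {-4, 2, 3, 4}.
The Hessian is diagonal: diag(f_aa, f_bb). Second derivatives: f_aa(-4)=11520, f_aa(0)=-1920, f_aa(2)=1440, f_aa(4)=-3840; f_bb(-4)=60480, f_bb(2)=-2160, f_bb(3)=1260, f_bb(4)=-2880.
Local maxima occur where both diagonal entries negative: (0, 2), (0, 4), (4, 2), (4, 4). Count: 4.

4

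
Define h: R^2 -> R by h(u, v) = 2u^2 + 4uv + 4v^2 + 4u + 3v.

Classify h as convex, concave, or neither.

convex

h is quadratic, so its Hessian is the constant matrix H = [[4, 4], [4, 8]].
det(H) = 16, tr(H) = 12.
det(H) > 0 and tr(H) > 0, so H is positive definite everywhere: convex.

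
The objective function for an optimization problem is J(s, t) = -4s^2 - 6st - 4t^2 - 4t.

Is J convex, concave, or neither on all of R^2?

concave

J is quadratic, so its Hessian is the constant matrix H = [[-8, -6], [-6, -8]].
det(H) = 28, tr(H) = -16.
det(H) > 0 and tr(H) < 0, so H is negative definite everywhere: concave.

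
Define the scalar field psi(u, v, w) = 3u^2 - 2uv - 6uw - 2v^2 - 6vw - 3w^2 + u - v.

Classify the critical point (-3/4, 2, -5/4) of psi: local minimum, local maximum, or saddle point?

saddle point

The Hessian is constant: H = [[6, -2, -6], [-2, -4, -6], [-6, -6, -6]].
Leading principal minors: Δ₁ = 6, Δ₂ = -28, Δ₃ = -48.
The minors fit neither the all-positive nor the alternating-sign pattern, so H is indefinite: a saddle point.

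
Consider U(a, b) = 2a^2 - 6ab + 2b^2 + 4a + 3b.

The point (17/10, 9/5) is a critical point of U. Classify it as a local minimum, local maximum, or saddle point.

The Hessian of U is constant: H = [[4, -6], [-6, 4]].
det(H) = 4·4 − (-6)² = -20.
Since det(H) < 0, H is indefinite and the critical point is a saddle point.

saddle point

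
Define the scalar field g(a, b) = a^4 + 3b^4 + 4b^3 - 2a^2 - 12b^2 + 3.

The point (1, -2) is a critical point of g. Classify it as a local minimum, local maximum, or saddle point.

local minimum

The mixed partial ∂²g/∂a∂b is 0, so the Hessian at any point is diag(g_aa, g_bb) = diag(4(3a^2 - 1), 12(3b^2 + 2b - 2)).
At (1, -2): H = diag(8, 72).
Both eigenvalues are positive, so H is positive definite: a local minimum.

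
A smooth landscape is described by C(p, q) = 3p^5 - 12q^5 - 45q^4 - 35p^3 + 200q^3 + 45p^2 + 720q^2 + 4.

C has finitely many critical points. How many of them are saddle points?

C separates as a function of p plus a function of q, so ∇C=0 decouples.
∂C/∂p = 15p(p - 2)(p - 1)(p + 3) = 0 at p ∈ {-3, 0, 1, 2}; ∂C/∂q = -60q(q - 3)(q + 2)(q + 4) = 0 at q ∈ {-4, -2, 0, 3}.
The Hessian is diagonal: diag(C_pp, C_qq). Second derivatives: C_pp(-3)=-900, C_pp(0)=90, C_pp(1)=-60, C_pp(2)=150; C_qq(-4)=3360, C_qq(-2)=-1200, C_qq(0)=1440, C_qq(3)=-6300.
Saddle points occur where the two diagonal entries have opposite signs: (-3, -4), (-3, 0), (0, -2), (0, 3), (1, -4), (1, 0), (2, -2), (2, 3). Count: 8.

8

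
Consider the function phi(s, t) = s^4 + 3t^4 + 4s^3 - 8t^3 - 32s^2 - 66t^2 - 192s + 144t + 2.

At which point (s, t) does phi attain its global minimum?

phi(s,t) separates as P(s) + Q(t) + 2, so its minimum is min P + min Q + 2.
P'(s) = 4(s - 4)(s + 3)(s + 4) vanishes at s ∈ {-4, -3, 4}; Q'(t) = 12(t - 4)(t - 1)(t + 3) vanishes at t ∈ {-3, 1, 4}.
Local minima of P (where P''>0): P(-4)=256, P(4)=-768. Local minima of Q: Q(-3)=-567, Q(4)=-224.
So the global minimum of phi is P(4) + Q(-3) + 2 = -768 − 567 + 2 = -1333, attained at (4, -3).

(4, -3)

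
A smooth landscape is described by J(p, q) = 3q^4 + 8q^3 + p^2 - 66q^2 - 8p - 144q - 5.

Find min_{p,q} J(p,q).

J(p,q) separates as A(p) + B(q) − 5, so its minimum is min A + min B − 5.
A'(p) = 2p - 8 vanishes at p ∈ {4}; B'(q) = 12(q - 3)(q + 1)(q + 4) vanishes at q ∈ {-4, -1, 3}.
Local minima of A (where A''>0): A(4)=-16. Local minima of B: B(-4)=-224, B(3)=-567.
So the global minimum of J is A(4) + B(3) − 5 = -16 − 567 − 5 = -588, attained at (4, 3).

-588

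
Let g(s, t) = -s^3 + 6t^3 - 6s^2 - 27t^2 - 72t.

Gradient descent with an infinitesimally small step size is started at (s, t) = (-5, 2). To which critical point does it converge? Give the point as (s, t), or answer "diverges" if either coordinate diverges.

(-4, 4)

g is separable, so gradient descent decouples: s follows -∂g/∂s, t follows -∂g/∂t.
∂g/∂s = -3s(s + 4); at s=-5 this is -15, so s increases.
∂g/∂t = 18(t - 4)(t + 1); at t=2 this is -108, so t increases.
s converges to its nearest critical value -4 (a local min of the s-part); t converges to 4. The iterate converges to (-4, 4).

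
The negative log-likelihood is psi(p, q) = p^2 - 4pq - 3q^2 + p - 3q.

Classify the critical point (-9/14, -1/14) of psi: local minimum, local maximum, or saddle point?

saddle point

The Hessian of psi is constant: H = [[2, -4], [-4, -6]].
det(H) = 2·(-6) − (-4)² = -28.
Since det(H) < 0, H is indefinite and the critical point is a saddle point.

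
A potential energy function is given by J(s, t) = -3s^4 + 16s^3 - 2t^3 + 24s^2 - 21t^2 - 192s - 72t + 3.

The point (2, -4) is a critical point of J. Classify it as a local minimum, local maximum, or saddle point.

The mixed partial ∂²J/∂s∂t is 0, so the Hessian at any point is diag(J_ss, J_tt) = diag(12(-3s^2 + 8s + 4), -6(2t + 7)).
At (2, -4): H = diag(96, 6).
Both eigenvalues are positive, so H is positive definite: a local minimum.

local minimum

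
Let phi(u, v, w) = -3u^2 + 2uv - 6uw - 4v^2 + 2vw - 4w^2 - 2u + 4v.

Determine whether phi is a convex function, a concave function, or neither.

concave

phi is quadratic, so its Hessian is the constant matrix H = [[-6, 2, -6], [2, -8, 2], [-6, 2, -8]].
Leading principal minors: -6, 44, -88.
Signs alternate −, +, − ⇒ H ≺ 0 ⇒ concave.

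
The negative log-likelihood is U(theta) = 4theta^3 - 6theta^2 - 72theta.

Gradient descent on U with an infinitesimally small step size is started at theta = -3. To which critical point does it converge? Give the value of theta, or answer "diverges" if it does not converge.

diverges

U'(theta) = 12(theta - 3)(theta + 2), so U'(-3) = 72.
Gradient descent moves in the -U' direction, i.e. theta is decreasing.
There is no critical point below theta=-3, and U' keeps the same sign, so the iterate runs off to −∞.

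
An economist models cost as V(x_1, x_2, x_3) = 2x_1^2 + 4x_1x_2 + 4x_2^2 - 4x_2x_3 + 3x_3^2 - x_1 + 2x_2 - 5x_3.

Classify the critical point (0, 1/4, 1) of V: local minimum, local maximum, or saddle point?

local minimum

The Hessian is constant: H = [[4, 4, 0], [4, 8, -4], [0, -4, 6]].
Leading principal minors: Δ₁ = 4, Δ₂ = 16, Δ₃ = 32.
All leading minors are positive, so H is positive definite: a local minimum.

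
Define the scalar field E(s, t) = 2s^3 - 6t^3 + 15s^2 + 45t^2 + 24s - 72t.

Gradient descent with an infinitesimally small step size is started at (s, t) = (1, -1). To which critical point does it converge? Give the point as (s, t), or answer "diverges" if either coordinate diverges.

(-1, 1)

E is separable, so gradient descent decouples: s follows -∂E/∂s, t follows -∂E/∂t.
∂E/∂s = 6(s + 1)(s + 4); at s=1 this is 60, so s decreases.
∂E/∂t = -18(t - 4)(t - 1); at t=-1 this is -180, so t increases.
s converges to its nearest critical value -1 (a local min of the s-part); t converges to 1. The iterate converges to (-1, 1).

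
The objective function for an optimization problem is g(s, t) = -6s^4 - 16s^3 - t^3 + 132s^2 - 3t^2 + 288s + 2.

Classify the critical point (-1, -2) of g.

The mixed partial ∂²g/∂s∂t is 0, so the Hessian at any point is diag(g_ss, g_tt) = diag(24(-3s^2 - 4s + 11), -6(t + 1)).
At (-1, -2): H = diag(288, 6).
Both eigenvalues are positive, so H is positive definite: a local minimum.

local minimum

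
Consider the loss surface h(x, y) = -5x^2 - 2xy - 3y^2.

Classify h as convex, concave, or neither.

concave

h is quadratic, so its Hessian is the constant matrix H = [[-10, -2], [-2, -6]].
det(H) = 56, tr(H) = -16.
det(H) > 0 and tr(H) < 0, so H is negative definite everywhere: concave.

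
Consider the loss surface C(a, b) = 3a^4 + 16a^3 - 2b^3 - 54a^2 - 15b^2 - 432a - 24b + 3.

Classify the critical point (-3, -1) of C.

local maximum

The mixed partial ∂²C/∂a∂b is 0, so the Hessian at any point is diag(C_aa, C_bb) = diag(12(3a^2 + 8a - 9), -6(2b + 5)).
At (-3, -1): H = diag(-72, -18).
Both eigenvalues are negative, so H is negative definite: a local maximum.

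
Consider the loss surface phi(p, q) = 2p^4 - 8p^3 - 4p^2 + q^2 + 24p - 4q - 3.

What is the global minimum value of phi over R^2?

-25

phi(p,q) separates as A(p) + B(q) − 3, so its minimum is min A + min B − 3.
A'(p) = 8(p - 3)(p - 1)(p + 1) vanishes at p ∈ {-1, 1, 3}; B'(q) = 2q - 4 vanishes at q ∈ {2}.
Local minima of A (where A''>0): A(-1)=-18, A(3)=-18. Local minima of B: B(2)=-4.
So the global minimum of phi is A(-1) + B(2) − 3 = -18 − 4 − 3 = -25, attained at (-1, 2).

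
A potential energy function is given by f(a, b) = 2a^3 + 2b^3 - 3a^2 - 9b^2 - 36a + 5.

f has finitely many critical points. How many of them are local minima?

1

f separates as a function of a plus a function of b, so ∇f=0 decouples.
∂f/∂a = 6(a - 3)(a + 2) = 0 at a ∈ {-2, 3}; ∂f/∂b = 6b(b - 3) = 0 at b ∈ {0, 3}.
The Hessian is diagonal: diag(f_aa, f_bb). Second derivatives: f_aa(-2)=-30, f_aa(3)=30; f_bb(0)=-18, f_bb(3)=18.
Local minima occur where both diagonal entries positive: (3, 3). Count: 1.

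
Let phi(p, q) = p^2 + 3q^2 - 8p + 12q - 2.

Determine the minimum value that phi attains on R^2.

-30

phi(p,q) separates as A(p) + B(q) − 2, so its minimum is min A + min B − 2.
A'(p) = 2p - 8 vanishes at p ∈ {4}; B'(q) = 6q + 12 vanishes at q ∈ {-2}.
Local minima of A (where A''>0): A(4)=-16. Local minima of B: B(-2)=-12.
So the global minimum of phi is A(4) + B(-2) − 2 = -16 − 12 − 2 = -30, attained at (4, -2).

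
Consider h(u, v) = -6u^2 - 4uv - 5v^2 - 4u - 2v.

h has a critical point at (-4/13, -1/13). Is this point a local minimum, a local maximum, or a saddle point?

local maximum

The Hessian of h is constant: H = [[-12, -4], [-4, -10]].
det(H) = (-12)·(-10) − (-4)² = 104.
det(H) > 0 and tr(H) = -22 < 0, so H is negative definite and the point is a local maximum.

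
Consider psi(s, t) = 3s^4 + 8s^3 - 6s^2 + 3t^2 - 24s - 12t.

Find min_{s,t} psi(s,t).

psi(s,t) separates as P(s) + Q(t), so its minimum is min P + min Q.
P'(s) = 12(s - 1)(s + 1)(s + 2) vanishes at s ∈ {-2, -1, 1}; Q'(t) = 6(t - 2) vanishes at t ∈ {2}.
Local minima of P (where P''>0): P(-2)=8, P(1)=-19. Local minima of Q: Q(2)=-12.
So the global minimum of psi is P(1) + Q(2) = -19 − 12 = -31, attained at (1, 2).

-31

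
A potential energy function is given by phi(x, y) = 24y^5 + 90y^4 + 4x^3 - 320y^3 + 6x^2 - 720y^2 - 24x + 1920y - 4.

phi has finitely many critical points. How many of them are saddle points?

phi separates as a function of x plus a function of y, so ∇phi=0 decouples.
∂phi/∂x = 12(x - 1)(x + 2) = 0 at x ∈ {-2, 1}; ∂phi/∂y = 120(y - 2)(y - 1)(y + 2)(y + 4) = 0 at y ∈ {-4, -2, 1, 2}.
The Hessian is diagonal: diag(phi_xx, phi_yy). Second derivatives: phi_xx(-2)=-36, phi_xx(1)=36; phi_yy(-4)=-7200, phi_yy(-2)=2880, phi_yy(1)=-1800, phi_yy(2)=2880.
Saddle points occur where the two diagonal entries have opposite signs: (-2, -2), (-2, 2), (1, -4), (1, 1). Count: 4.

4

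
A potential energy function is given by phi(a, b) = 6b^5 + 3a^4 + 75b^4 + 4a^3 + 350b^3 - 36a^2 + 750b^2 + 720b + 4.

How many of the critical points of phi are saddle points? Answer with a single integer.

6

phi separates as a function of a plus a function of b, so ∇phi=0 decouples.
∂phi/∂a = 12a(a - 2)(a + 3) = 0 at a ∈ {-3, 0, 2}; ∂phi/∂b = 30(b + 1)(b + 2)(b + 3)(b + 4) = 0 at b ∈ {-4, -3, -2, -1}.
The Hessian is diagonal: diag(phi_aa, phi_bb). Second derivatives: phi_aa(-3)=180, phi_aa(0)=-72, phi_aa(2)=120; phi_bb(-4)=-180, phi_bb(-3)=60, phi_bb(-2)=-60, phi_bb(-1)=180.
Saddle points occur where the two diagonal entries have opposite signs: (-3, -4), (-3, -2), (0, -3), (0, -1), (2, -4), (2, -2). Count: 6.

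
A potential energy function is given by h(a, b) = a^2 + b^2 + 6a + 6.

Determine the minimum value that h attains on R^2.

h(a,b) separates as P(a) + Q(b) + 6, so its minimum is min P + min Q + 6.
P'(a) = 2a + 6 vanishes at a ∈ {-3}; Q'(b) = 2b vanishes at b ∈ {0}.
Local minima of P (where P''>0): P(-3)=-9. Local minima of Q: Q(0)=0.
So the global minimum of h is P(-3) + Q(0) + 6 = -9 + 0 + 6 = -3, attained at (-3, 0).

-3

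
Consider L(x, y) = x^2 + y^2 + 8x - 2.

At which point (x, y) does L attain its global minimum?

L(x,y) separates as P(x) + Q(y) − 2, so its minimum is min P + min Q − 2.
P'(x) = 2x + 8 vanishes at x ∈ {-4}; Q'(y) = 2y vanishes at y ∈ {0}.
Local minima of P (where P''>0): P(-4)=-16. Local minima of Q: Q(0)=0.
So the global minimum of L is P(-4) + Q(0) − 2 = -16 + 0 − 2 = -18, attained at (-4, 0).

(-4, 0)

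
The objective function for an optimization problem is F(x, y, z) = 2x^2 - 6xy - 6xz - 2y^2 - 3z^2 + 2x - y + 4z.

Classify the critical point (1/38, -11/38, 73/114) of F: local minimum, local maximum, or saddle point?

saddle point

The Hessian is constant: H = [[4, -6, -6], [-6, -4, 0], [-6, 0, -6]].
Leading principal minors: Δ₁ = 4, Δ₂ = -52, Δ₃ = 456.
The minors fit neither the all-positive nor the alternating-sign pattern, so H is indefinite: a saddle point.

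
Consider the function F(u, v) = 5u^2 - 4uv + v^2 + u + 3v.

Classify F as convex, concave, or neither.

convex

F is quadratic, so its Hessian is the constant matrix H = [[10, -4], [-4, 2]].
det(H) = 4, tr(H) = 12.
det(H) > 0 and tr(H) > 0, so H is positive definite everywhere: convex.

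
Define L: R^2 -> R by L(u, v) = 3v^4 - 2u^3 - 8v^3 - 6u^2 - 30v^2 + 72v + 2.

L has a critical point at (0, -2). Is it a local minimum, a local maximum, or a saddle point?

The mixed partial ∂²L/∂u∂v is 0, so the Hessian at any point is diag(L_uu, L_vv) = diag(-12(u + 1), 12(3v^2 - 4v - 5)).
At (0, -2): H = diag(-12, 180).
The eigenvalues have opposite signs, so H is indefinite: a saddle point.

saddle point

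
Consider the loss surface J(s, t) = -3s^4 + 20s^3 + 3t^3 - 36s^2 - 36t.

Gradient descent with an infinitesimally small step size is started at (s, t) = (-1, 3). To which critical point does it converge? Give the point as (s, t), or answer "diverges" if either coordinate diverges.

J is separable, so gradient descent decouples: s follows -∂J/∂s, t follows -∂J/∂t.
∂J/∂s = -12s(s - 3)(s - 2); at s=-1 this is 144, so s decreases.
∂J/∂t = 9(t - 2)(t + 2); at t=3 this is 45, so t decreases.
The s-coordinate has no critical point in that direction and runs off to infinity.

diverges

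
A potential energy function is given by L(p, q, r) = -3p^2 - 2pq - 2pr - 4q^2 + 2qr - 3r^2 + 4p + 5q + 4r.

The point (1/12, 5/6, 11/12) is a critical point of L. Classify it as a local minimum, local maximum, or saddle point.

local maximum

The Hessian is constant: H = [[-6, -2, -2], [-2, -8, 2], [-2, 2, -6]].
Leading principal minors: Δ₁ = -6, Δ₂ = 44, Δ₃ = -192.
The minors alternate sign starting negative (−, +, −), so H is negative definite: a local maximum.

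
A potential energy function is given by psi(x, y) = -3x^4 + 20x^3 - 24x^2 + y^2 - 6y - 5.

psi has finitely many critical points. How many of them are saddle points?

2

psi separates as a function of x plus a function of y, so ∇psi=0 decouples.
∂psi/∂x = -12x(x - 4)(x - 1) = 0 at x ∈ {0, 1, 4}; ∂psi/∂y = 2(y - 3) = 0 at y ∈ {3}.
The Hessian is diagonal: diag(psi_xx, psi_yy). Second derivatives: psi_xx(0)=-48, psi_xx(1)=36, psi_xx(4)=-144; psi_yy(3)=2.
Saddle points occur where the two diagonal entries have opposite signs: (0, 3), (4, 3). Count: 2.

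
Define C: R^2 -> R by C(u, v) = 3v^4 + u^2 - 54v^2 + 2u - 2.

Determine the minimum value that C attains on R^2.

-246

C(u,v) separates as P(u) + Q(v) − 2, so its minimum is min P + min Q − 2.
P'(u) = 2u + 2 vanishes at u ∈ {-1}; Q'(v) = 12v(v - 3)(v + 3) vanishes at v ∈ {-3, 0, 3}.
Local minima of P (where P''>0): P(-1)=-1. Local minima of Q: Q(-3)=-243, Q(3)=-243.
So the global minimum of C is P(-1) + Q(-3) − 2 = -1 − 243 − 2 = -246, attained at (-1, -3).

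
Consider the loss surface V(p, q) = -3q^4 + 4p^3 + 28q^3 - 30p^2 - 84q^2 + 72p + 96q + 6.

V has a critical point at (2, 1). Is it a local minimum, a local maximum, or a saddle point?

local maximum

The mixed partial ∂²V/∂p∂q is 0, so the Hessian at any point is diag(V_pp, V_qq) = diag(12(2p - 5), 12(-3q^2 + 14q - 14)).
At (2, 1): H = diag(-12, -36).
Both eigenvalues are negative, so H is negative definite: a local maximum.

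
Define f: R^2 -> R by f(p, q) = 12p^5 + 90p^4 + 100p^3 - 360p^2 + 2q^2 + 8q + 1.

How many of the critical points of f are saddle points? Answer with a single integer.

2

f separates as a function of p plus a function of q, so ∇f=0 decouples.
∂f/∂p = 60p(p - 1)(p + 3)(p + 4) = 0 at p ∈ {-4, -3, 0, 1}; ∂f/∂q = 4(q + 2) = 0 at q ∈ {-2}.
The Hessian is diagonal: diag(f_pp, f_qq). Second derivatives: f_pp(-4)=-1200, f_pp(-3)=720, f_pp(0)=-720, f_pp(1)=1200; f_qq(-2)=4.
Saddle points occur where the two diagonal entries have opposite signs: (-4, -2), (0, -2). Count: 2.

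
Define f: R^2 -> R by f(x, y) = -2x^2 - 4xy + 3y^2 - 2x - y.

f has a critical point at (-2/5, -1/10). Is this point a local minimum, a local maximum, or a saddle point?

The Hessian of f is constant: H = [[-4, -4], [-4, 6]].
det(H) = (-4)·6 − (-4)² = -40.
Since det(H) < 0, H is indefinite and the critical point is a saddle point.

saddle point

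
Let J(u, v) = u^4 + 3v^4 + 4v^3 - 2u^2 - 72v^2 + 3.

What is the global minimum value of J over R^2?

J(u,v) separates as P(u) + Q(v) + 3, so its minimum is min P + min Q + 3.
P'(u) = 4u(u - 1)(u + 1) vanishes at u ∈ {-1, 0, 1}; Q'(v) = 12v(v - 3)(v + 4) vanishes at v ∈ {-4, 0, 3}.
Local minima of P (where P''>0): P(-1)=-1, P(1)=-1. Local minima of Q: Q(-4)=-640, Q(3)=-297.
So the global minimum of J is P(-1) + Q(-4) + 3 = -1 − 640 + 3 = -638, attained at (-1, -4).

-638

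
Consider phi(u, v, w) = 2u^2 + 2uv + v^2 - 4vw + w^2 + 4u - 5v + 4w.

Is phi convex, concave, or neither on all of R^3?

phi is quadratic, so its Hessian is the constant matrix H = [[4, 2, 0], [2, 2, -4], [0, -4, 2]].
Leading principal minors: 4, 4, -56.
Neither pattern holds ⇒ H is indefinite ⇒ neither convex nor concave.

neither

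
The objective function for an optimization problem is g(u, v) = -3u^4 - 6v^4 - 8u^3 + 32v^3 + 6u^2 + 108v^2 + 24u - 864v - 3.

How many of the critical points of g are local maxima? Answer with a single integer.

g separates as a function of u plus a function of v, so ∇g=0 decouples.
∂g/∂u = -12(u - 1)(u + 1)(u + 2) = 0 at u ∈ {-2, -1, 1}; ∂g/∂v = -24(v - 4)(v - 3)(v + 3) = 0 at v ∈ {-3, 3, 4}.
The Hessian is diagonal: diag(g_uu, g_vv). Second derivatives: g_uu(-2)=-36, g_uu(-1)=24, g_uu(1)=-72; g_vv(-3)=-1008, g_vv(3)=144, g_vv(4)=-168.
Local maxima occur where both diagonal entries negative: (-2, -3), (-2, 4), (1, -3), (1, 4). Count: 4.

4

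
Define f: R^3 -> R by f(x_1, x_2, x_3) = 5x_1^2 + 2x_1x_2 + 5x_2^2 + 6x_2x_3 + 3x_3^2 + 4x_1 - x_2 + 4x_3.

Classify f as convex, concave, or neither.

convex

f is quadratic, so its Hessian is the constant matrix H = [[10, 2, 0], [2, 10, 6], [0, 6, 6]].
Leading principal minors: 10, 96, 216.
All positive ⇒ H ≻ 0 ⇒ convex.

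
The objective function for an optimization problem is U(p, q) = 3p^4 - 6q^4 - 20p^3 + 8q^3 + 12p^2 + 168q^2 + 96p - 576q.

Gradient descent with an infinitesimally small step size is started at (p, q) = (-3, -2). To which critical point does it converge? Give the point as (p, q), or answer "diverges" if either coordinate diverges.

U is separable, so gradient descent decouples: p follows -∂U/∂p, q follows -∂U/∂q.
∂U/∂p = 12(p - 4)(p - 2)(p + 1); at p=-3 this is -840, so p increases.
∂U/∂q = -24(q - 3)(q - 2)(q + 4); at q=-2 this is -960, so q increases.
p converges to its nearest critical value -1 (a local min of the p-part); q converges to 2. The iterate converges to (-1, 2).

(-1, 2)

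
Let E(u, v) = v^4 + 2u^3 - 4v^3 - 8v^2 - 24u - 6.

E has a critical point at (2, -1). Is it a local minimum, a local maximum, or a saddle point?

local minimum

The mixed partial ∂²E/∂u∂v is 0, so the Hessian at any point is diag(E_uu, E_vv) = diag(12u, 4(3v^2 - 6v - 4)).
At (2, -1): H = diag(24, 20).
Both eigenvalues are positive, so H is positive definite: a local minimum.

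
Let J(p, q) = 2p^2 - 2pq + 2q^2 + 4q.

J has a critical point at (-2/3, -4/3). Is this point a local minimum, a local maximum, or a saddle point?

The Hessian of J is constant: H = [[4, -2], [-2, 4]].
det(H) = 4·4 − (-2)² = 12.
det(H) > 0 and tr(H) = 8 > 0, so H is positive definite and the point is a local minimum.

local minimum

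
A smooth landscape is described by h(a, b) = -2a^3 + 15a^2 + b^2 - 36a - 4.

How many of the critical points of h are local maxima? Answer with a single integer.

h separates as a function of a plus a function of b, so ∇h=0 decouples.
∂h/∂a = -6(a - 3)(a - 2) = 0 at a ∈ {2, 3}; ∂h/∂b = 2b = 0 at b ∈ {0}.
The Hessian is diagonal: diag(h_aa, h_bb). Second derivatives: h_aa(2)=6, h_aa(3)=-6; h_bb(0)=2.
Local maxima occur where both diagonal entries negative: none. Count: 0.

0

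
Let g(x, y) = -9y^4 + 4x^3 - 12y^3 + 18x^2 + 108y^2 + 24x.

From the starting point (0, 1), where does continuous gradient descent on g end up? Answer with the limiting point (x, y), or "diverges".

g is separable, so gradient descent decouples: x follows -∂g/∂x, y follows -∂g/∂y.
∂g/∂x = 12(x + 1)(x + 2); at x=0 this is 24, so x decreases.
∂g/∂y = -36y(y - 2)(y + 3); at y=1 this is 144, so y decreases.
x converges to its nearest critical value -1 (a local min of the x-part); y converges to 0. The iterate converges to (-1, 0).

(-1, 0)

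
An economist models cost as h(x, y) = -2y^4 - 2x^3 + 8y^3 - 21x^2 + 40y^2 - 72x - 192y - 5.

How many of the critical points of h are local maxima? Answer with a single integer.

2

h separates as a function of x plus a function of y, so ∇h=0 decouples.
∂h/∂x = -6(x + 3)(x + 4) = 0 at x ∈ {-4, -3}; ∂h/∂y = -8(y - 4)(y - 2)(y + 3) = 0 at y ∈ {-3, 2, 4}.
The Hessian is diagonal: diag(h_xx, h_yy). Second derivatives: h_xx(-4)=6, h_xx(-3)=-6; h_yy(-3)=-280, h_yy(2)=80, h_yy(4)=-112.
Local maxima occur where both diagonal entries negative: (-3, -3), (-3, 4). Count: 2.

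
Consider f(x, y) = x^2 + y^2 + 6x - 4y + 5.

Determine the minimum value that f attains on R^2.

-8

f(x,y) separates as P(x) + Q(y) + 5, so its minimum is min P + min Q + 5.
P'(x) = 2x + 6 vanishes at x ∈ {-3}; Q'(y) = 2y - 4 vanishes at y ∈ {2}.
Local minima of P (where P''>0): P(-3)=-9. Local minima of Q: Q(2)=-4.
So the global minimum of f is P(-3) + Q(2) + 5 = -9 − 4 + 5 = -8, attained at (-3, 2).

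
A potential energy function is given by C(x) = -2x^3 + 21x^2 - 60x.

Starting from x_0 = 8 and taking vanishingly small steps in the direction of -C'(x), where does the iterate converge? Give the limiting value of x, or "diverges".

diverges

C'(x) = -6(x - 5)(x - 2), so C'(8) = -108.
Gradient descent moves in the -C' direction, i.e. x is increasing.
There is no critical point above x=8, and C' keeps the same sign, so the iterate runs off to +∞.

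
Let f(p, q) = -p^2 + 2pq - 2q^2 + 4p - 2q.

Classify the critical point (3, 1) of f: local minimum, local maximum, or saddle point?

The Hessian of f is constant: H = [[-2, 2], [2, -4]].
det(H) = (-2)·(-4) − 2² = 4.
det(H) > 0 and tr(H) = -6 < 0, so H is negative definite and the point is a local maximum.

local maximum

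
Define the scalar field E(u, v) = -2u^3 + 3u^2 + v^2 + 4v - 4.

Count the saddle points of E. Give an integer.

E separates as a function of u plus a function of v, so ∇E=0 decouples.
∂E/∂u = -6u(u - 1) = 0 at u ∈ {0, 1}; ∂E/∂v = 2(v + 2) = 0 at v ∈ {-2}.
The Hessian is diagonal: diag(E_uu, E_vv). Second derivatives: E_uu(0)=6, E_uu(1)=-6; E_vv(-2)=2.
Saddle points occur where the two diagonal entries have opposite signs: (1, -2). Count: 1.

1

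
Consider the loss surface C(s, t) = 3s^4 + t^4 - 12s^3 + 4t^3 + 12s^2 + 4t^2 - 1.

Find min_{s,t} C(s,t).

C(s,t) separates as P(s) + Q(t) − 1, so its minimum is min P + min Q − 1.
P'(s) = 12s(s - 2)(s - 1) vanishes at s ∈ {0, 1, 2}; Q'(t) = 4t(t + 1)(t + 2) vanishes at t ∈ {-2, -1, 0}.
Local minima of P (where P''>0): P(0)=0, P(2)=0. Local minima of Q: Q(-2)=0, Q(0)=0.
So the global minimum of C is P(0) + Q(-2) − 1 = 0 + 0 − 1 = -1, attained at (0, -2).

-1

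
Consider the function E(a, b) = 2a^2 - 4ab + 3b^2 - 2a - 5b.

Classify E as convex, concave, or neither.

E is quadratic, so its Hessian is the constant matrix H = [[4, -4], [-4, 6]].
det(H) = 8, tr(H) = 10.
det(H) > 0 and tr(H) > 0, so H is positive definite everywhere: convex.

convex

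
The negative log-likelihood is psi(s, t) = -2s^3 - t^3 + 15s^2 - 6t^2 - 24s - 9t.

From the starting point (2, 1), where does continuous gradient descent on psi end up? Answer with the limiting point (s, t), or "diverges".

psi is separable, so gradient descent decouples: s follows -∂psi/∂s, t follows -∂psi/∂t.
∂psi/∂s = -6(s - 4)(s - 1); at s=2 this is 12, so s decreases.
∂psi/∂t = -3(t + 1)(t + 3); at t=1 this is -24, so t increases.
The t-coordinate has no critical point in that direction and runs off to infinity.

diverges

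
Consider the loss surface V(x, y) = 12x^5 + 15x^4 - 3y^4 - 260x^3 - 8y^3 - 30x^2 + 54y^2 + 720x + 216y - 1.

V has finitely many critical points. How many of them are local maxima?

4

V separates as a function of x plus a function of y, so ∇V=0 decouples.
∂V/∂x = 60(x - 3)(x - 1)(x + 1)(x + 4) = 0 at x ∈ {-4, -1, 1, 3}; ∂V/∂y = -12(y - 3)(y + 2)(y + 3) = 0 at y ∈ {-3, -2, 3}.
The Hessian is diagonal: diag(V_xx, V_yy). Second derivatives: V_xx(-4)=-6300, V_xx(-1)=1440, V_xx(1)=-1200, V_xx(3)=3360; V_yy(-3)=-72, V_yy(-2)=60, V_yy(3)=-360.
Local maxima occur where both diagonal entries negative: (-4, -3), (-4, 3), (1, -3), (1, 3). Count: 4.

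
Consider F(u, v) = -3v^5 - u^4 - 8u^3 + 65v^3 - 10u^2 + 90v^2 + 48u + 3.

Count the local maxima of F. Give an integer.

F separates as a function of u plus a function of v, so ∇F=0 decouples.
∂F/∂u = -4(u - 1)(u + 3)(u + 4) = 0 at u ∈ {-4, -3, 1}; ∂F/∂v = -15v(v - 4)(v + 1)(v + 3) = 0 at v ∈ {-3, -1, 0, 4}.
The Hessian is diagonal: diag(F_uu, F_vv). Second derivatives: F_uu(-4)=-20, F_uu(-3)=16, F_uu(1)=-80; F_vv(-3)=630, F_vv(-1)=-150, F_vv(0)=180, F_vv(4)=-2100.
Local maxima occur where both diagonal entries negative: (-4, -1), (-4, 4), (1, -1), (1, 4). Count: 4.

4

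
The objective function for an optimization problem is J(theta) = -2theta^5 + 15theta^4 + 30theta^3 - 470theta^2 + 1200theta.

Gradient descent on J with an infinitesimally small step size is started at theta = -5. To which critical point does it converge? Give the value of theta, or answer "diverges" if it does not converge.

-4

J'(theta) = -10(theta - 5)(theta - 3)(theta - 2)(theta + 4), so J'(-5) = -5600.
Gradient descent moves in the -J' direction, i.e. theta is increasing.
The nearest critical point in that direction is theta = -4, where J'' = 3780 > 0 (a local minimum). The iterate converges there.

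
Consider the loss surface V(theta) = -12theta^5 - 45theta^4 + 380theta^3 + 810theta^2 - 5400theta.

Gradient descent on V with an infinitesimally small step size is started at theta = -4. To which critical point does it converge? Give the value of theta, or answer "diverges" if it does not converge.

-5

V'(theta) = -60(theta - 3)(theta - 2)(theta + 3)(theta + 5), so V'(-4) = 2520.
Gradient descent moves in the -V' direction, i.e. theta is decreasing.
The nearest critical point in that direction is theta = -5, where V'' = 6720 > 0 (a local minimum). The iterate converges there.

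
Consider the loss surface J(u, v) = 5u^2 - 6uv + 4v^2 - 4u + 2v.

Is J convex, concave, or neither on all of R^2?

J is quadratic, so its Hessian is the constant matrix H = [[10, -6], [-6, 8]].
det(H) = 44, tr(H) = 18.
det(H) > 0 and tr(H) > 0, so H is positive definite everywhere: convex.

convex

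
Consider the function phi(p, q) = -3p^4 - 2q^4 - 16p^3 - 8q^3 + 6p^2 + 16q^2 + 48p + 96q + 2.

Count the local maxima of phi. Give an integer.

4

phi separates as a function of p plus a function of q, so ∇phi=0 decouples.
∂phi/∂p = -12(p - 1)(p + 1)(p + 4) = 0 at p ∈ {-4, -1, 1}; ∂phi/∂q = -8(q - 2)(q + 2)(q + 3) = 0 at q ∈ {-3, -2, 2}.
The Hessian is diagonal: diag(phi_pp, phi_qq). Second derivatives: phi_pp(-4)=-180, phi_pp(-1)=72, phi_pp(1)=-120; phi_qq(-3)=-40, phi_qq(-2)=32, phi_qq(2)=-160.
Local maxima occur where both diagonal entries negative: (-4, -3), (-4, 2), (1, -3), (1, 2). Count: 4.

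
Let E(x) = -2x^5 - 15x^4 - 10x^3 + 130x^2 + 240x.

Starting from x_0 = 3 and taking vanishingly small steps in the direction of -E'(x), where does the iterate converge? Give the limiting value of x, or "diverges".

E'(x) = -10(x - 2)(x + 1)(x + 3)(x + 4), so E'(3) = -1680.
Gradient descent moves in the -E' direction, i.e. x is increasing.
There is no critical point above x=3, and E' keeps the same sign, so the iterate runs off to +∞.

diverges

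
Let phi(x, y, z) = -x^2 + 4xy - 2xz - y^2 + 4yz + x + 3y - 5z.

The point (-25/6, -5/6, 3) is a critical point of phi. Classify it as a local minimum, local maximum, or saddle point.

saddle point

The Hessian is constant: H = [[-2, 4, -2], [4, -2, 4], [-2, 4, 0]].
Leading principal minors: Δ₁ = -2, Δ₂ = -12, Δ₃ = -24.
The minors fit neither the all-positive nor the alternating-sign pattern, so H is indefinite: a saddle point.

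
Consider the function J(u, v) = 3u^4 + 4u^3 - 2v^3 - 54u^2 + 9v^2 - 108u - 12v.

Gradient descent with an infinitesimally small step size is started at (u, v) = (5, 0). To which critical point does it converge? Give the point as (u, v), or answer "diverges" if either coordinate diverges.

J is separable, so gradient descent decouples: u follows -∂J/∂u, v follows -∂J/∂v.
∂J/∂u = 12(u - 3)(u + 1)(u + 3); at u=5 this is 1152, so u decreases.
∂J/∂v = -6(v - 2)(v - 1); at v=0 this is -12, so v increases.
u converges to its nearest critical value 3 (a local min of the u-part); v converges to 1. The iterate converges to (3, 1).

(3, 1)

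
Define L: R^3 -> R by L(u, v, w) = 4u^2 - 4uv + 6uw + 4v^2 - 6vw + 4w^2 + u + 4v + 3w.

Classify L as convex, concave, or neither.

convex

L is quadratic, so its Hessian is the constant matrix H = [[8, -4, 6], [-4, 8, -6], [6, -6, 8]].
Leading principal minors: 8, 48, 96.
All positive ⇒ H ≻ 0 ⇒ convex.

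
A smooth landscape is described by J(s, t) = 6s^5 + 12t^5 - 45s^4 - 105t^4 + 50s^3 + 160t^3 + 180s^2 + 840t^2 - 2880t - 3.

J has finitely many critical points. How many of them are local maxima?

4

J separates as a function of s plus a function of t, so ∇J=0 decouples.
∂J/∂s = 30s(s - 4)(s - 3)(s + 1) = 0 at s ∈ {-1, 0, 3, 4}; ∂J/∂t = 60(t - 4)(t - 3)(t - 2)(t + 2) = 0 at t ∈ {-2, 2, 3, 4}.
The Hessian is diagonal: diag(J_ss, J_tt). Second derivatives: J_ss(-1)=-600, J_ss(0)=360, J_ss(3)=-360, J_ss(4)=600; J_tt(-2)=-7200, J_tt(2)=480, J_tt(3)=-300, J_tt(4)=720.
Local maxima occur where both diagonal entries negative: (-1, -2), (-1, 3), (3, -2), (3, 3). Count: 4.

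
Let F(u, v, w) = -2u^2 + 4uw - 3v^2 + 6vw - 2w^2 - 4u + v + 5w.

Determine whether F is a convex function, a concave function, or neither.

neither

F is quadratic, so its Hessian is the constant matrix H = [[-4, 0, 4], [0, -6, 6], [4, 6, -4]].
Leading principal minors: -4, 24, 144.
Neither pattern holds ⇒ H is indefinite ⇒ neither convex nor concave.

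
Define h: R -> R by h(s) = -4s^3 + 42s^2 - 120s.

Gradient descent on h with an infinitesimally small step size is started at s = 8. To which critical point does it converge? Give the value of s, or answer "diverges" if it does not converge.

h'(s) = -12(s - 5)(s - 2), so h'(8) = -216.
Gradient descent moves in the -h' direction, i.e. s is increasing.
There is no critical point above s=8, and h' keeps the same sign, so the iterate runs off to +∞.

diverges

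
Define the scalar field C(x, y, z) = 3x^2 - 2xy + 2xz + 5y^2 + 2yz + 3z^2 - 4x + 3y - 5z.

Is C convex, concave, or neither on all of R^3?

convex

C is quadratic, so its Hessian is the constant matrix H = [[6, -2, 2], [-2, 10, 2], [2, 2, 6]].
Leading principal minors: 6, 56, 256.
All positive ⇒ H ≻ 0 ⇒ convex.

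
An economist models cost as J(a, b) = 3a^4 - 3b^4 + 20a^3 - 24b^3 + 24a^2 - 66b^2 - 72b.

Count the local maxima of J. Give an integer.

2

J separates as a function of a plus a function of b, so ∇J=0 decouples.
∂J/∂a = 12a(a + 1)(a + 4) = 0 at a ∈ {-4, -1, 0}; ∂J/∂b = -12(b + 1)(b + 2)(b + 3) = 0 at b ∈ {-3, -2, -1}.
The Hessian is diagonal: diag(J_aa, J_bb). Second derivatives: J_aa(-4)=144, J_aa(-1)=-36, J_aa(0)=48; J_bb(-3)=-24, J_bb(-2)=12, J_bb(-1)=-24.
Local maxima occur where both diagonal entries negative: (-1, -3), (-1, -1). Count: 2.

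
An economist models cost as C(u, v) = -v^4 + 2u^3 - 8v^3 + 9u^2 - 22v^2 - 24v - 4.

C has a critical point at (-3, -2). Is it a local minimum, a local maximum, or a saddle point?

saddle point

The mixed partial ∂²C/∂u∂v is 0, so the Hessian at any point is diag(C_uu, C_vv) = diag(6(2u + 3), -4(3v^2 + 12v + 11)).
At (-3, -2): H = diag(-18, 4).
The eigenvalues have opposite signs, so H is indefinite: a saddle point.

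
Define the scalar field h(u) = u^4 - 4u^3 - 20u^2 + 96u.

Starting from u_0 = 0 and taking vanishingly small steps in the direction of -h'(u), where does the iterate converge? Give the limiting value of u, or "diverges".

h'(u) = 4(u - 4)(u - 2)(u + 3), so h'(0) = 96.
Gradient descent moves in the -h' direction, i.e. u is decreasing.
The nearest critical point in that direction is u = -3, where h'' = 140 > 0 (a local minimum). The iterate converges there.

-3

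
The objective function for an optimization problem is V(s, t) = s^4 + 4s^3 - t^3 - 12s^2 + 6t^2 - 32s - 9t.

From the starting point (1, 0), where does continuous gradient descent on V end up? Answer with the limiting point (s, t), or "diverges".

(2, 1)

V is separable, so gradient descent decouples: s follows -∂V/∂s, t follows -∂V/∂t.
∂V/∂s = 4(s - 2)(s + 1)(s + 4); at s=1 this is -40, so s increases.
∂V/∂t = -3(t - 3)(t - 1); at t=0 this is -9, so t increases.
s converges to its nearest critical value 2 (a local min of the s-part); t converges to 1. The iterate converges to (2, 1).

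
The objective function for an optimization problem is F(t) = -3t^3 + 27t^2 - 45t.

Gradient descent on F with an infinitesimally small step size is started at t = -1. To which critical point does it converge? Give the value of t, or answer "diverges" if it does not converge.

F'(t) = -9(t - 5)(t - 1), so F'(-1) = -108.
Gradient descent moves in the -F' direction, i.e. t is increasing.
The nearest critical point in that direction is t = 1, where F'' = 36 > 0 (a local minimum). The iterate converges there.

1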